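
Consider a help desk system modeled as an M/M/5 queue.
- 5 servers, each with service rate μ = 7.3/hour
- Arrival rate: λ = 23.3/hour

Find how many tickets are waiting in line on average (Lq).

Traffic intensity: ρ = λ/(cμ) = 23.3/(5×7.3) = 0.6384
Since ρ = 0.6384 < 1, system is stable.
Offered load a = λ/μ = cρ = 23.3/7.3 = 3.1918
P₀ = [ Σₙ₌₀^4 aⁿ/n! + a^5/(5!(1-ρ)) ]⁻¹
Σ = a^0/0! + a^1/1! + a^2/2! + a^3/3! + a^4/4! = 1.00000 + 3.19178 + 5.09373 + 5.41936 + 4.32435 = 19.0292
a^5/(5!(1-ρ)) = 331.2572/(120 × 0.361644) = 7.6331
P₀ = 1/(19.0292 + 7.6331) = 0.03751
Lq = P₀·a^5·ρ / (5!(1-ρ)²) = 0.037506 × 331.2572 × 0.63836 / (120 × 0.13079) = 0.5053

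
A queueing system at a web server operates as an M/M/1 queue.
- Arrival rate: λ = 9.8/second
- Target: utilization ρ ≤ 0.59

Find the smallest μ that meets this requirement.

ρ = λ/μ, so μ = λ/ρ
μ ≥ 9.8/0.59 = 16.6102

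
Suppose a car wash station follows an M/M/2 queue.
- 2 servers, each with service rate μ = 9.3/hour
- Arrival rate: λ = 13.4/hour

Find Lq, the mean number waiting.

Traffic intensity: ρ = λ/(cμ) = 13.4/(2×9.3) = 0.7204
Since ρ = 0.7204 < 1, system is stable.
Offered load a = λ/μ = cρ = 13.4/9.3 = 1.4409
P₀ = [ Σₙ₌₀^1 aⁿ/n! + a^2/(2!(1-ρ)) ]⁻¹
Σ = a^0/0! + a^1/1! = 1.0000 + 1.4409 = 2.4409
a^2/(2!(1-ρ)) = 2.0761/(2 × 0.27957) = 3.7130
P₀ = 1/(2.4409 + 3.7130) = 0.1625
Lq = P₀·a^2·ρ / (2!(1-ρ)²) = 0.1625 × 2.0761 × 0.7204 / (2 × 0.07816) = 1.5548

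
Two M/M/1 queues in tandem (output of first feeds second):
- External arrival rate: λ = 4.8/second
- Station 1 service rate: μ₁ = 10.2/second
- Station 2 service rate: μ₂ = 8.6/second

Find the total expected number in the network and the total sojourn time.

By Jackson's theorem, each station behaves as independent M/M/1.
Station 1: ρ₁ = 4.8/10.2 = 0.4706, L₁ = ρ₁/(1-ρ₁) = λ/(μ₁-λ) = 4.8/5.40 = 0.888889
Station 2: ρ₂ = 4.8/8.6 = 0.5581, L₂ = ρ₂/(1-ρ₂) = λ/(μ₂-λ) = 4.8/3.80 = 1.26316
Total: L = L₁ + L₂ = 0.888889 + 1.26316 = 2.1520
W = L/λ = 2.1520/4.8 = 0.4483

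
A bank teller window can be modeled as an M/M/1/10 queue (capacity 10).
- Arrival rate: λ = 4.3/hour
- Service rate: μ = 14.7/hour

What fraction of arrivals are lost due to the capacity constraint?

ρ = λ/μ = 4.3/14.7 = 0.292517
P₀ = (1-ρ)/(1-ρ^(K+1)) = (1-0.292517)/(1-0.292517^11) = 0.7075/1.0000 = 0.7075
P_K = P₀×ρ^K = 0.7075 × 0.292517^10 = 0.7075 × 0.000004587 = 0.000003245
Blocking probability = 0.0003245%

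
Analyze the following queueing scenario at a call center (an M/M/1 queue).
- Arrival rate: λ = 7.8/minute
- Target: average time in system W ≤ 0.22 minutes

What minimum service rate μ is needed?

For M/M/1: W = 1/(μ-λ)
Need W ≤ 0.22, so 1/(μ-λ) ≤ 0.22
μ - λ ≥ 1/0.22 = 4.5455
μ ≥ 7.8 + 4.5455 = 12.3455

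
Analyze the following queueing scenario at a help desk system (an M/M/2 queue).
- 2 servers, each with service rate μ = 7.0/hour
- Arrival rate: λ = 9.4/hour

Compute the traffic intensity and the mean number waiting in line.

Traffic intensity: ρ = λ/(cμ) = 9.4/(2×7.0) = 0.6714
Since ρ = 0.6714 < 1, system is stable.
Offered load a = λ/μ = cρ = 9.4/7.0 = 1.3429
P₀ = [ Σₙ₌₀^1 aⁿ/n! + a^2/(2!(1-ρ)) ]⁻¹
Σ = a^0/0! + a^1/1! = 1.0000 + 1.3429 = 2.3429
a^2/(2!(1-ρ)) = 1.80327/(2 × 0.328571) = 2.7441
P₀ = 1/(2.3429 + 2.7441) = 0.1966
Lq = P₀·a^2·ρ / (2!(1-ρ)²) = 0.19658 × 1.8033 × 0.67143 / (2 × 0.10796) = 1.1023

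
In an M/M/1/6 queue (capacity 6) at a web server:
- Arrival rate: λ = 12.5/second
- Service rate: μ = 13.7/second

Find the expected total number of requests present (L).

ρ = λ/μ = 12.5/13.7 = 0.91241
P₀ = (1-ρ)/(1-ρ^(K+1)) = (1-0.91241)/(1-0.91241^7) = 0.087590/0.47358 = 0.1850
P_K = P₀×ρ^K = 0.1850 × 0.91241^6 = 0.1850 × 0.5770 = 0.1067
L = ρ[1 - (K+1)ρ^K + Kρ^(K+1)] / [(1-ρ)(1-ρ^(K+1))]
L = 0.91241 × (1 - 7×0.5769527 + 6×0.5264174) / ((1 - 0.91241) × (1 - 0.5264174)) = 2.6359 requests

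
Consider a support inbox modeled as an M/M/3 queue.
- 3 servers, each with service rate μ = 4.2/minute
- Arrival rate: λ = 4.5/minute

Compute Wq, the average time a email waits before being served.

Traffic intensity: ρ = λ/(cμ) = 4.5/(3×4.2) = 0.3571
Since ρ = 0.3571 < 1, system is stable.
Offered load a = λ/μ = cρ = 4.5/4.2 = 1.0714
P₀ = [ Σₙ₌₀^2 aⁿ/n! + a^3/(3!(1-ρ)) ]⁻¹
Σ = a^0/0! + a^1/1! + a^2/2! = 1.0000 + 1.0714 + 0.5740 = 2.6454
a^3/(3!(1-ρ)) = 1.2300/(6 × 0.6429) = 0.3189
P₀ = 1/(2.6454 + 0.3189) = 0.3373
Lq = P₀·a^3·ρ / (3!(1-ρ)²) = 0.33735 × 1.2300 × 0.35714 / (6 × 0.41327) = 0.05976
Wq = Lq/λ = 0.05976/4.5 = 0.01328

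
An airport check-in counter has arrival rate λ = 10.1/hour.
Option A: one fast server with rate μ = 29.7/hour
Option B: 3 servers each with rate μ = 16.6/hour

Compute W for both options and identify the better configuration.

Option A: single server μ = 29.7 (M/M/1)
  ρ_A = 10.1/29.7 = 0.3401
  W_A = 1/(μ-λ) = 1/(29.7-10.1) = 1/19.60 = 0.05102

Option B: 3 servers μ = 16.6 (M/M/3)
  ρ_B = λ/(cμ) = 10.1/(3×16.6) = 0.2028
  Offered load a = λ/μ = cρ = 10.1/16.6 = 0.6084
  P₀ = [ Σₙ₌₀^2 aⁿ/n! + a^3/(3!(1-ρ)) ]⁻¹
  Σ = a^0/0! + a^1/1! + a^2/2! = 1.0000 + 0.6084 + 0.1851 = 1.7935
  a^3/(3!(1-ρ)) = 0.22524/(6 × 0.79719) = 0.04709
  P₀ = 1/(1.7935 + 0.04709) = 0.5433
  Lq = P₀·a^3·ρ / (3!(1-ρ)²) = 0.54330 × 0.22524 × 0.20281 / (6 × 0.63551) = 0.006509
  Wq_B = Lq/λ = 0.0065087/10.1 = 0.00064443
  W_B = Wq_B + 1/μ = 0.00064443 + 0.060241 = 0.06089

Since W_A = 0.05102 < W_B = 0.06089, Option A (single fast server) has the shorter time in system.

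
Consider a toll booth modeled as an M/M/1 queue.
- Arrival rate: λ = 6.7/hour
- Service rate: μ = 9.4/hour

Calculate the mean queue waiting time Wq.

First, compute utilization: ρ = λ/μ = 6.7/9.4 = 0.7128
For M/M/1: Wq = λ/(μ(μ-λ))
Wq = 6.7/(9.4 × (9.4-6.7))
Wq = 6.7/(9.4 × 2.70)
Wq = 0.2640 hours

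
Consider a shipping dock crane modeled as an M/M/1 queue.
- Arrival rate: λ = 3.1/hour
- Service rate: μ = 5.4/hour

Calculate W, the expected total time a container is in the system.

First, compute utilization: ρ = λ/μ = 3.1/5.4 = 0.5741
For M/M/1: W = 1/(μ-λ)
W = 1/(5.4-3.1) = 1/2.30
W = 0.4348 hours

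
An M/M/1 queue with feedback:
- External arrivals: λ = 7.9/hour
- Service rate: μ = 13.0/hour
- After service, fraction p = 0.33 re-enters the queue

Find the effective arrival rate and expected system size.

Effective arrival rate: λ_eff = λ/(1-p) = 7.9/(1-0.33) = 7.9/0.67 = 11.7910448
ρ = λ_eff/μ = 11.7910448/13.0 = 0.9070034
L = ρ/(1-ρ) = 0.9070034/(1-0.9070034) = 9.7531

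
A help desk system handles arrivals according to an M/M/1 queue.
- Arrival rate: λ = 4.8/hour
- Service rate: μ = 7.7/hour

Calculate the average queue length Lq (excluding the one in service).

ρ = λ/μ = 4.8/7.7 = 0.6234
For M/M/1: Lq = λ²/(μ(μ-λ))
Lq = 23.04/(7.7 × 2.90)
Lq = 1.0318 tickets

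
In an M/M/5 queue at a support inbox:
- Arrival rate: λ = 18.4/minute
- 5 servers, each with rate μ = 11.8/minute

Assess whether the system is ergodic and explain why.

Stability requires ρ = λ/(cμ) < 1
ρ = 18.4/(5 × 11.8) = 18.4/59.00 = 0.3119
Since 0.3119 < 1, the system is STABLE.
The servers are busy 31.19% of the time.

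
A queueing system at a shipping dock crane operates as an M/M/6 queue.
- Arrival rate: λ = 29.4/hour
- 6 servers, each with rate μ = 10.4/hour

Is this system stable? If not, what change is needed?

Stability requires ρ = λ/(cμ) < 1
ρ = 29.4/(6 × 10.4) = 29.4/62.40 = 0.4712
Since 0.4712 < 1, the system is STABLE.
The servers are busy 47.12% of the time.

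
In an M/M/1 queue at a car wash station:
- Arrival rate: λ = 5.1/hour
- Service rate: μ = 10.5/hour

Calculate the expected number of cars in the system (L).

ρ = λ/μ = 5.1/10.5 = 0.4857
For M/M/1: L = λ/(μ-λ)
L = 5.1/(10.5-5.1) = 5.1/5.40
L = 0.9444 cars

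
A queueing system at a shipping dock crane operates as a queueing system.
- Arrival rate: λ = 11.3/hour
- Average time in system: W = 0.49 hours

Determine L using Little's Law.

Little's Law: L = λW
L = 11.3 × 0.49 = 5.5370 containers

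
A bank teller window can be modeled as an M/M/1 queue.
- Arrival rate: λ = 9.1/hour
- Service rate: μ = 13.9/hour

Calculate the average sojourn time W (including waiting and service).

First, compute utilization: ρ = λ/μ = 9.1/13.9 = 0.6547
For M/M/1: W = 1/(μ-λ)
W = 1/(13.9-9.1) = 1/4.80
W = 0.2083 hours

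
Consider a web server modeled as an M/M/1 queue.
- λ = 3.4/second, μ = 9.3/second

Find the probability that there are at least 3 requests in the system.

ρ = λ/μ = 3.4/9.3 = 0.36559
P(N ≥ n) = ρⁿ
P(N ≥ 3) = 0.36559^3
P(N ≥ 3) = 0.04886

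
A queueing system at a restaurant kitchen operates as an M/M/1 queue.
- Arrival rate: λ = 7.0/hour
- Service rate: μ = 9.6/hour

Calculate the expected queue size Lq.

ρ = λ/μ = 7.0/9.6 = 0.7292
For M/M/1: Lq = λ²/(μ(μ-λ))
Lq = 49.00/(9.6 × 2.60)
Lq = 1.9631 orders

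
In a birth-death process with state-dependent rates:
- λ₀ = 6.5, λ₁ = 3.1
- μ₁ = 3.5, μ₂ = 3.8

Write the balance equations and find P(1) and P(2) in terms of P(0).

Balance equations:
State 0: λ₀P₀ = μ₁P₁ → P₁ = (λ₀/μ₁)P₀ = (6.5/3.5)P₀ = 1.8571P₀
State 1: P₂ = (λ₀λ₁)/(μ₁μ₂)P₀ = (6.5×3.1)/(3.5×3.8)P₀ = 1.5150P₀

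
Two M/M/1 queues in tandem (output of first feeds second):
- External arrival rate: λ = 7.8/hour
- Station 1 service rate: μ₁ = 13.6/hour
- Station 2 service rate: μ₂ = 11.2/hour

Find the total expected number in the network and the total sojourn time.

By Jackson's theorem, each station behaves as independent M/M/1.
Station 1: ρ₁ = 7.8/13.6 = 0.5735, L₁ = ρ₁/(1-ρ₁) = λ/(μ₁-λ) = 7.8/5.80 = 1.3448
Station 2: ρ₂ = 7.8/11.2 = 0.6964, L₂ = ρ₂/(1-ρ₂) = λ/(μ₂-λ) = 7.8/3.40 = 2.2941
Total: L = L₁ + L₂ = 1.3448 + 2.2941 = 3.6389
W = L/λ = 3.6389/7.8 = 0.4665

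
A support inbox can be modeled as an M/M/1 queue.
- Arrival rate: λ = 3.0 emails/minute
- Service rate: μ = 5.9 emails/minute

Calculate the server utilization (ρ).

Server utilization: ρ = λ/μ
ρ = 3.0/5.9 = 0.5085
The server is busy 50.85% of the time.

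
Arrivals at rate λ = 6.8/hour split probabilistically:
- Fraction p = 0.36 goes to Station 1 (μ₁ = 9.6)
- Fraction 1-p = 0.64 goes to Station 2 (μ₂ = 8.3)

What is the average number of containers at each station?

Effective rates: λ₁ = 6.8×0.36 = 2.448, λ₂ = 6.8×0.64 = 4.352
Station 1: ρ₁ = 2.448/9.6 = 0.2550, L₁ = ρ₁/(1-ρ₁) = 0.2550/(1-0.2550) = 0.3423
Station 2: ρ₂ = 4.352/8.3 = 0.52434, L₂ = ρ₂/(1-ρ₂) = 0.52434/(1-0.52434) = 1.1023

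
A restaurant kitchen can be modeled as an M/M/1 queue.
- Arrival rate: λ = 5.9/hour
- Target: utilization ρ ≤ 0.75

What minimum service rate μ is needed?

ρ = λ/μ, so μ = λ/ρ
μ ≥ 5.9/0.75 = 7.8667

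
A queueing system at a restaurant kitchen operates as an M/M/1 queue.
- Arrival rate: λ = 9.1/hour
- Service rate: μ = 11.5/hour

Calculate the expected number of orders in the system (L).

ρ = λ/μ = 9.1/11.5 = 0.7913
For M/M/1: L = λ/(μ-λ)
L = 9.1/(11.5-9.1) = 9.1/2.40
L = 3.7917 orders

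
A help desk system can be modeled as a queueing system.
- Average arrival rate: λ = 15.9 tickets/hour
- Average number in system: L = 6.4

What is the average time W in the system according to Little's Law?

Little's Law: L = λW, so W = L/λ
W = 6.4/15.9 = 0.4025 hours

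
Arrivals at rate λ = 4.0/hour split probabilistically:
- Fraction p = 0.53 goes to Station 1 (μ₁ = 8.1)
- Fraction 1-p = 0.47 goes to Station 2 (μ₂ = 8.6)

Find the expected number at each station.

Effective rates: λ₁ = 4.0×0.53 = 2.12, λ₂ = 4.0×0.47 = 1.88
Station 1: ρ₁ = 2.12/8.1 = 0.2617, L₁ = ρ₁/(1-ρ₁) = 0.2617/(1-0.2617) = 0.3545
Station 2: ρ₂ = 1.88/8.6 = 0.2186, L₂ = ρ₂/(1-ρ₂) = 0.2186/(1-0.2186) = 0.2798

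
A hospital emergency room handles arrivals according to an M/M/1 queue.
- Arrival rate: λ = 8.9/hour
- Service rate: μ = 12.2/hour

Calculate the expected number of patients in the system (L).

ρ = λ/μ = 8.9/12.2 = 0.7295
For M/M/1: L = λ/(μ-λ)
L = 8.9/(12.2-8.9) = 8.9/3.30
L = 2.6970 patients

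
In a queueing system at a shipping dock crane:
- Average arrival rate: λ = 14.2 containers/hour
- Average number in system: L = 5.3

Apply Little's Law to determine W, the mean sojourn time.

Little's Law: L = λW, so W = L/λ
W = 5.3/14.2 = 0.3732 hours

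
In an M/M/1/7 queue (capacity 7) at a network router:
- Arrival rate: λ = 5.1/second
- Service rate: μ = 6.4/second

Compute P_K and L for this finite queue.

ρ = λ/μ = 5.1/6.4 = 0.796875
P₀ = (1-ρ)/(1-ρ^(K+1)) = (1-0.796875)/(1-0.796875^8) = 0.20312/0.83740 = 0.2426
P_K = P₀×ρ^K = 0.24257 × 0.796875^7 = 0.24257 × 0.20405 = 0.04950
Blocking probability P_7 = 0.04950 (4.95%)
L = ρ[1 - (K+1)ρ^K + Kρ^(K+1)] / [(1-ρ)(1-ρ^(K+1))]
L = 0.796875 × (1 - 8×0.204048 + 7×0.162600) / ((1 - 0.796875) × (1 - 0.162600)) = 2.3697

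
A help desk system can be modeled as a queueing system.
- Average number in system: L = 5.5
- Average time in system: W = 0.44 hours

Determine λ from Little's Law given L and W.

Little's Law: L = λW, so λ = L/W
λ = 5.5/0.44 = 12.5000 tickets/hour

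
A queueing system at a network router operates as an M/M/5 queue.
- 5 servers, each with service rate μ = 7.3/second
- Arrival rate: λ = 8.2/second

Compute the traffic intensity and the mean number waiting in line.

Traffic intensity: ρ = λ/(cμ) = 8.2/(5×7.3) = 0.2247
Since ρ = 0.2247 < 1, system is stable.
Offered load a = λ/μ = cρ = 8.2/7.3 = 1.1233
P₀ = [ Σₙ₌₀^4 aⁿ/n! + a^5/(5!(1-ρ)) ]⁻¹
Σ = a^0/0! + a^1/1! + a^2/2! + a^3/3! + a^4/4! = 1.0000 + 1.1233 + 0.6309 + 0.2362 + 0.06634 = 3.0567
a^5/(5!(1-ρ)) = 1.7884/(120 × 0.7753) = 0.01922
P₀ = 1/(3.0567 + 0.01922) = 0.3251
Lq = P₀·a^5·ρ / (5!(1-ρ)²) = 0.3251 × 1.7884 × 0.2247 / (120 × 0.6012) = 0.001811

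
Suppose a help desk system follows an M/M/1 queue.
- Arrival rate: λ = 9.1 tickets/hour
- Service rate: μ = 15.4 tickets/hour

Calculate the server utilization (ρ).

Server utilization: ρ = λ/μ
ρ = 9.1/15.4 = 0.5909
The server is busy 59.09% of the time.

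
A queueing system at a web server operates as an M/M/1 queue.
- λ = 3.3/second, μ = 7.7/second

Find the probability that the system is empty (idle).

ρ = λ/μ = 3.3/7.7 = 0.4286
P(0) = 1 - ρ = 1 - 0.4286 = 0.5714
The server is idle 57.14% of the time.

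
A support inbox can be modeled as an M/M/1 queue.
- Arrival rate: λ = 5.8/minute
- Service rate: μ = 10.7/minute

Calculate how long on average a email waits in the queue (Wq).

First, compute utilization: ρ = λ/μ = 5.8/10.7 = 0.5421
For M/M/1: Wq = λ/(μ(μ-λ))
Wq = 5.8/(10.7 × (10.7-5.8))
Wq = 5.8/(10.7 × 4.90)
Wq = 0.1106 minutes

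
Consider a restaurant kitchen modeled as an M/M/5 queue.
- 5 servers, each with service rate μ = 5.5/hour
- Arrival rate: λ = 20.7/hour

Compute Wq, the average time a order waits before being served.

Traffic intensity: ρ = λ/(cμ) = 20.7/(5×5.5) = 0.7527
Since ρ = 0.7527 < 1, system is stable.
Offered load a = λ/μ = cρ = 20.7/5.5 = 3.7636
P₀ = [ Σₙ₌₀^4 aⁿ/n! + a^5/(5!(1-ρ)) ]⁻¹
Σ = a^0/0! + a^1/1! + a^2/2! + a^3/3! + a^4/4! = 1.0000 + 3.7636 + 7.0825 + 8.8853 + 8.3603 = 29.0917
a^5/(5!(1-ρ)) = 755.1588/(120 × 0.247273) = 25.4496
P₀ = 1/(29.0917 + 25.4496) = 0.01833
Lq = P₀·a^5·ρ / (5!(1-ρ)²) = 0.018335 × 755.1588 × 0.75273 / (120 × 0.061144) = 1.4204
Wq = Lq/λ = 1.4204/20.7 = 0.06862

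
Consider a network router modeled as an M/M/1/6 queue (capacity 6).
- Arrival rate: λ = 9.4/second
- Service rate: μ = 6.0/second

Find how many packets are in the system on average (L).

ρ = λ/μ = 9.4/6.0 = 1.56667
P₀ = (1-ρ)/(1-ρ^(K+1)) = (1-1.56667)/(1-1.56667^7) = -0.5667/-22.1656 = 0.02557
P_K = P₀×ρ^K = 0.025565 × 1.56667^6 = 0.025565 × 14.7865 = 0.3780
L = ρ[1 - (K+1)ρ^K + Kρ^(K+1)] / [(1-ρ)(1-ρ^(K+1))]
L = 1.56667 × (1 - 7×14.7865 + 6×23.1656) / ((1 - 1.56667) × (1 - 23.1656)) = 4.5511 packets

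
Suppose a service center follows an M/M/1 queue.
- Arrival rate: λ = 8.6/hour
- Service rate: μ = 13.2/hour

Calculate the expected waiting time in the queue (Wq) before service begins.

First, compute utilization: ρ = λ/μ = 8.6/13.2 = 0.6515
For M/M/1: Wq = λ/(μ(μ-λ))
Wq = 8.6/(13.2 × (13.2-8.6))
Wq = 8.6/(13.2 × 4.60)
Wq = 0.1416 hours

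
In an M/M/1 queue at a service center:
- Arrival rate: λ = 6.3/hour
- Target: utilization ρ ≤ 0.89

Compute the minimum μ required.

ρ = λ/μ, so μ = λ/ρ
μ ≥ 6.3/0.89 = 7.0787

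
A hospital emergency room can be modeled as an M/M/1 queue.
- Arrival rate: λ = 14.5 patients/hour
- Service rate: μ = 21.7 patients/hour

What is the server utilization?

Server utilization: ρ = λ/μ
ρ = 14.5/21.7 = 0.6682
The server is busy 66.82% of the time.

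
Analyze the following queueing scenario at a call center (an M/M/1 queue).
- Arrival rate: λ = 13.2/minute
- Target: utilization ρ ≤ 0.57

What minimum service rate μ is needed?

ρ = λ/μ, so μ = λ/ρ
μ ≥ 13.2/0.57 = 23.1579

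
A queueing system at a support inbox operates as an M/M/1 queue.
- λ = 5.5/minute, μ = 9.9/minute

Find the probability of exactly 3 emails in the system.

ρ = λ/μ = 5.5/9.9 = 0.55556
P(n) = (1-ρ)ρⁿ
P(3) = (1-0.55556) × 0.55556^3
P(3) = 0.4444 × 0.1715
P(3) = 0.07621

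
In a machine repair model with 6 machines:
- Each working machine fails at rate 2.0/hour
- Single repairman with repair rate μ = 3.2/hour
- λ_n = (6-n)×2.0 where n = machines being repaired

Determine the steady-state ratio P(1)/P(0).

P(1)/P(0) = ∏_{i=0}^{1-1} λ_i/μ_{i+1}
= (6-0)×2.0/3.2
= 3.7500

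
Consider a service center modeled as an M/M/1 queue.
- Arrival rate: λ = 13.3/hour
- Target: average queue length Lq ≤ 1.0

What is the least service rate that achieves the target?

For M/M/1: Lq = λ²/(μ(μ-λ))
Need Lq ≤ 1.0, i.e. μ(μ-λ) ≥ λ²/1.0
μ² - 13.3μ - 176.89/1.0 ≥ 0  →  μ² - 13.3μ - 176.8900 ≥ 0
Quadratic formula (positive root): μ = [λ + √(λ² + 4×176.8900)]/2
Discriminant: 176.89 + 4×176.8900 = 884.4500, √884.4500 = 29.739704
μ ≥ (13.3 + 29.739704)/2 = 21.5199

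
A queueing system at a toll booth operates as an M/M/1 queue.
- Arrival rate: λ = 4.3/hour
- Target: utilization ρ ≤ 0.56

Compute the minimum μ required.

ρ = λ/μ, so μ = λ/ρ
μ ≥ 4.3/0.56 = 7.6786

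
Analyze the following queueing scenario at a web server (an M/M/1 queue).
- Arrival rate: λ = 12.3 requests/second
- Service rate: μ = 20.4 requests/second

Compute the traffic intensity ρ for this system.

Server utilization: ρ = λ/μ
ρ = 12.3/20.4 = 0.6029
The server is busy 60.29% of the time.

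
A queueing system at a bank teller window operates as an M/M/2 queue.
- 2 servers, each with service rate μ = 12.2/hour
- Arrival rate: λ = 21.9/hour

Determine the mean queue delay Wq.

Traffic intensity: ρ = λ/(cμ) = 21.9/(2×12.2) = 0.8975
Since ρ = 0.8975 < 1, system is stable.
Offered load a = λ/μ = cρ = 21.9/12.2 = 1.7951
P₀ = [ Σₙ₌₀^1 aⁿ/n! + a^2/(2!(1-ρ)) ]⁻¹
Σ = a^0/0! + a^1/1! = 1.0000 + 1.7951 = 2.7951
a^2/(2!(1-ρ)) = 3.22232/(2 × 0.102459) = 15.7249
P₀ = 1/(2.7951 + 15.7249) = 0.05400
Lq = P₀·a^2·ρ / (2!(1-ρ)²) = 0.0539957 × 3.22232 × 0.897541 / (2 × 0.0104979) = 7.4379
Wq = Lq/λ = 7.4379/21.9 = 0.3396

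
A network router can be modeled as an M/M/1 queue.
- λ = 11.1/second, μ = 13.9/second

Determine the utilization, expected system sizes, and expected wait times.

Step 1: ρ = λ/μ = 11.1/13.9 = 0.7986
Step 2: L = λ/(μ-λ) = 11.1/2.80 = 3.9643
Step 3: Lq = λ²/(μ(μ-λ)) = 123.21/(13.9×2.80) = 3.1657
Step 4: W = 1/(μ-λ) = 1/2.80 = 0.35714
Step 5: Wq = λ/(μ(μ-λ)) = 11.1/(13.9×2.80) = 0.2852
Step 6: P(0) = 1-ρ = 0.2014
Verify: L = λW = 11.1×0.35714 = 3.9643 ✔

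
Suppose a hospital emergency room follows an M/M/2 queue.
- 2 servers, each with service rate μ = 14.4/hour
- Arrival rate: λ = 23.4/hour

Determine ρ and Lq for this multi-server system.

Traffic intensity: ρ = λ/(cμ) = 23.4/(2×14.4) = 0.8125
Since ρ = 0.8125 < 1, system is stable.
Offered load a = λ/μ = cρ = 23.4/14.4 = 1.6250
P₀ = [ Σₙ₌₀^1 aⁿ/n! + a^2/(2!(1-ρ)) ]⁻¹
Σ = a^0/0! + a^1/1! = 1.0000 + 1.6250 = 2.6250
a^2/(2!(1-ρ)) = 2.64062/(2 × 0.187500) = 7.0417
P₀ = 1/(2.6250 + 7.0417) = 0.1034
Lq = P₀·a^2·ρ / (2!(1-ρ)²) = 0.103448 × 2.64062 × 0.812500 / (2 × 0.0351563) = 3.1566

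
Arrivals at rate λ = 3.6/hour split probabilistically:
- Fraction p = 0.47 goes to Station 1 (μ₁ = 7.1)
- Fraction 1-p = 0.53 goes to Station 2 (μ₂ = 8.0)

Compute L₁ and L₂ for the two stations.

Effective rates: λ₁ = 3.6×0.47 = 1.692, λ₂ = 3.6×0.53 = 1.908
Station 1: ρ₁ = 1.692/7.1 = 0.2383, L₁ = ρ₁/(1-ρ₁) = 0.2383/(1-0.2383) = 0.3129
Station 2: ρ₂ = 1.908/8.0 = 0.2385, L₂ = ρ₂/(1-ρ₂) = 0.2385/(1-0.2385) = 0.3132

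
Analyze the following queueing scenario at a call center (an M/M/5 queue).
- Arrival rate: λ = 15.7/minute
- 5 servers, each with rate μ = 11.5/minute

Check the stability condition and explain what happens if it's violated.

Stability requires ρ = λ/(cμ) < 1
ρ = 15.7/(5 × 11.5) = 15.7/57.50 = 0.2730
Since 0.2730 < 1, the system is STABLE.
The servers are busy 27.30% of the time.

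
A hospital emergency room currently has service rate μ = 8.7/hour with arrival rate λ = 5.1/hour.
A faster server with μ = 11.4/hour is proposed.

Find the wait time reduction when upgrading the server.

System 1: ρ₁ = 5.1/8.7 = 0.5862, W₁ = 1/(8.7-5.1) = 0.27778
System 2: ρ₂ = 5.1/11.4 = 0.4474, W₂ = 1/(11.4-5.1) = 0.15873
Improvement: (W₁-W₂)/W₁ = (0.27778-0.15873)/0.27778 = 42.86%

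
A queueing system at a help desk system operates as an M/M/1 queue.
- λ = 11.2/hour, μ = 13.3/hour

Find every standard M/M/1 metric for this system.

Step 1: ρ = λ/μ = 11.2/13.3 = 0.8421
Step 2: L = λ/(μ-λ) = 11.2/2.10 = 5.3333
Step 3: Lq = λ²/(μ(μ-λ)) = 125.44/(13.3×2.10) = 4.4912
Step 4: W = 1/(μ-λ) = 1/2.10 = 0.47619
Step 5: Wq = λ/(μ(μ-λ)) = 11.2/(13.3×2.10) = 0.4010
Step 6: P(0) = 1-ρ = 0.1579
Verify: L = λW = 11.2×0.47619 = 5.3333 ✔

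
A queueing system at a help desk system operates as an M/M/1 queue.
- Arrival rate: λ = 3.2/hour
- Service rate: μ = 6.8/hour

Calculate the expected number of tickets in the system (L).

ρ = λ/μ = 3.2/6.8 = 0.4706
For M/M/1: L = λ/(μ-λ)
L = 3.2/(6.8-3.2) = 3.2/3.60
L = 0.8889 tickets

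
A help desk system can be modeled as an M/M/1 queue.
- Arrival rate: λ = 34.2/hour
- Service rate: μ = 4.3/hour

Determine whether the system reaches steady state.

Stability requires ρ = λ/(cμ) < 1
ρ = 34.2/(1 × 4.3) = 34.2/4.30 = 7.9535
Since 7.9535 ≥ 1, the system is UNSTABLE.
Queue grows without bound. Need μ > λ = 34.2.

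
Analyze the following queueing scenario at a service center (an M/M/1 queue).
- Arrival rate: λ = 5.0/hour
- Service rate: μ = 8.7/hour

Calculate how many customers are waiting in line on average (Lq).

ρ = λ/μ = 5.0/8.7 = 0.5747
For M/M/1: Lq = λ²/(μ(μ-λ))
Lq = 25.00/(8.7 × 3.70)
Lq = 0.7766 customers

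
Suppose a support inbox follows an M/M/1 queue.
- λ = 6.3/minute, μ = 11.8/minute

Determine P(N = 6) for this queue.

ρ = λ/μ = 6.3/11.8 = 0.5339
P(n) = (1-ρ)ρⁿ
P(6) = (1-0.5339) × 0.5339^6
P(6) = 0.46610 × 0.023161
P(6) = 0.01080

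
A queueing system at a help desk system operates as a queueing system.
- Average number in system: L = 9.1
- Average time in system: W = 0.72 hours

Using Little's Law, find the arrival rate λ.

Little's Law: L = λW, so λ = L/W
λ = 9.1/0.72 = 12.6389 tickets/hour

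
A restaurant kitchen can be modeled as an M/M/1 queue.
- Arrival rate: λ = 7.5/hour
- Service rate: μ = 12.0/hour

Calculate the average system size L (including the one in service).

ρ = λ/μ = 7.5/12.0 = 0.6250
For M/M/1: L = λ/(μ-λ)
L = 7.5/(12.0-7.5) = 7.5/4.50
L = 1.6667 orders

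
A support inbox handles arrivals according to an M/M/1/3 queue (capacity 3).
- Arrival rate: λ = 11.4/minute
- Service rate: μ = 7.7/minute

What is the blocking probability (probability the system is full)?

ρ = λ/μ = 11.4/7.7 = 1.4805
P₀ = (1-ρ)/(1-ρ^(K+1)) = (1-1.4805)/(1-1.4805^4) = -0.4805/-3.8043 = 0.1263
P_K = P₀×ρ^K = 0.1263 × 1.4805^3 = 0.1263 × 3.2451 = 0.4099
Blocking probability = 40.99%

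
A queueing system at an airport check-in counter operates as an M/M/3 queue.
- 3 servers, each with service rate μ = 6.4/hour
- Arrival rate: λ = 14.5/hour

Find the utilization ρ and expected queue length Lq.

Traffic intensity: ρ = λ/(cμ) = 14.5/(3×6.4) = 0.7552
Since ρ = 0.7552 < 1, system is stable.
Offered load a = λ/μ = cρ = 14.5/6.4 = 2.2656
P₀ = [ Σₙ₌₀^2 aⁿ/n! + a^3/(3!(1-ρ)) ]⁻¹
Σ = a^0/0! + a^1/1! + a^2/2! = 1.00000 + 2.26562 + 2.56653 = 5.8322
a^3/(3!(1-ρ)) = 11.6296/(6 × 0.244792) = 7.9180
P₀ = 1/(5.8322 + 7.9180) = 0.07273
Lq = P₀·a^3·ρ / (3!(1-ρ)²) = 0.0727264 × 11.6296 × 0.755208 / (6 × 0.0599230) = 1.7766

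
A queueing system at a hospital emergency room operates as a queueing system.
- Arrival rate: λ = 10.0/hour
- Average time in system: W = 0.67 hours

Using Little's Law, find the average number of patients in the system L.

Little's Law: L = λW
L = 10.0 × 0.67 = 6.7000 patients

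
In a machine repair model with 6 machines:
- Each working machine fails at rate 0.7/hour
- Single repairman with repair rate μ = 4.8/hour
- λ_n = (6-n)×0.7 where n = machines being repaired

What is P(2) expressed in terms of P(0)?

P(2)/P(0) = ∏_{i=0}^{2-1} λ_i/μ_{i+1}
= (6-0)×0.7/4.8 × (6-1)×0.7/4.8
= 0.6380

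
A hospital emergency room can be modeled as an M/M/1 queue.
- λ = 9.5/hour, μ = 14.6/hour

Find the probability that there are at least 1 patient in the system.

ρ = λ/μ = 9.5/14.6 = 0.6507
P(N ≥ n) = ρⁿ
P(N ≥ 1) = 0.6507^1
P(N ≥ 1) = 0.6507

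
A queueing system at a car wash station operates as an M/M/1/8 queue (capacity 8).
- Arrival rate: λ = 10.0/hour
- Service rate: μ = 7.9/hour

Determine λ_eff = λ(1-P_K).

ρ = λ/μ = 10.0/7.9 = 1.26582
P₀ = (1-ρ)/(1-ρ^(K+1)) = (1-1.26582)/(1-1.26582^9) = -0.2658/-7.3435 = 0.03620
P_K = P₀×ρ^K = 0.03620 × 1.26582^8 = 0.03620 × 6.5914 = 0.2386
λ_eff = λ(1-P_K) = 10.0 × (1 - 0.2386) = 10.0 × 0.7614 = 7.6140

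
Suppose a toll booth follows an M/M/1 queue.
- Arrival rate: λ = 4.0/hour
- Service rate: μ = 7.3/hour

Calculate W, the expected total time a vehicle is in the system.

First, compute utilization: ρ = λ/μ = 4.0/7.3 = 0.5479
For M/M/1: W = 1/(μ-λ)
W = 1/(7.3-4.0) = 1/3.30
W = 0.3030 hours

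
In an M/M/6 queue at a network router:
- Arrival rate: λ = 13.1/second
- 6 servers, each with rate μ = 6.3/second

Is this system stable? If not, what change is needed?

Stability requires ρ = λ/(cμ) < 1
ρ = 13.1/(6 × 6.3) = 13.1/37.80 = 0.3466
Since 0.3466 < 1, the system is STABLE.
The servers are busy 34.66% of the time.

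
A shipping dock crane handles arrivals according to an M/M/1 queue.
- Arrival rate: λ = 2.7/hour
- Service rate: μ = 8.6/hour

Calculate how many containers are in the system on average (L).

ρ = λ/μ = 2.7/8.6 = 0.3140
For M/M/1: L = λ/(μ-λ)
L = 2.7/(8.6-2.7) = 2.7/5.90
L = 0.4576 containers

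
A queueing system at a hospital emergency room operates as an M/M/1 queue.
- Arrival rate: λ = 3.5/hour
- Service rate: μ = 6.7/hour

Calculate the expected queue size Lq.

ρ = λ/μ = 3.5/6.7 = 0.5224
For M/M/1: Lq = λ²/(μ(μ-λ))
Lq = 12.25/(6.7 × 3.20)
Lq = 0.5714 patients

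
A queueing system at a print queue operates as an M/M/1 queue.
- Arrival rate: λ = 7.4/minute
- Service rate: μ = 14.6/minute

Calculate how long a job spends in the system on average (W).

First, compute utilization: ρ = λ/μ = 7.4/14.6 = 0.5068
For M/M/1: W = 1/(μ-λ)
W = 1/(14.6-7.4) = 1/7.20
W = 0.1389 minutes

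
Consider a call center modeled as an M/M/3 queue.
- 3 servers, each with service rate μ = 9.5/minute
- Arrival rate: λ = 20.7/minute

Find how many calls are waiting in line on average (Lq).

Traffic intensity: ρ = λ/(cμ) = 20.7/(3×9.5) = 0.7263
Since ρ = 0.7263 < 1, system is stable.
Offered load a = λ/μ = cρ = 20.7/9.5 = 2.1789
P₀ = [ Σₙ₌₀^2 aⁿ/n! + a^3/(3!(1-ρ)) ]⁻¹
Σ = a^0/0! + a^1/1! + a^2/2! = 1.00000 + 2.17895 + 2.37391 = 5.5529
a^3/(3!(1-ρ)) = 10.3452/(6 × 0.273684) = 6.3000
P₀ = 1/(5.5529 + 6.3000) = 0.08437
Lq = P₀·a^3·ρ / (3!(1-ρ)²) = 0.08437 × 10.3452 × 0.7263 / (6 × 0.07490) = 1.4106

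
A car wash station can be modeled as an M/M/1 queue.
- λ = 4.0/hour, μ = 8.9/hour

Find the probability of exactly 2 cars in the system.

ρ = λ/μ = 4.0/8.9 = 0.4494
P(n) = (1-ρ)ρⁿ
P(2) = (1-0.4494) × 0.4494^2
P(2) = 0.5506 × 0.2020
P(2) = 0.1112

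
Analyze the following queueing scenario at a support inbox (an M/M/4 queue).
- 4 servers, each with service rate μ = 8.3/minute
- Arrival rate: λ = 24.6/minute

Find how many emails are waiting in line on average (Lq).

Traffic intensity: ρ = λ/(cμ) = 24.6/(4×8.3) = 0.7410
Since ρ = 0.7410 < 1, system is stable.
Offered load a = λ/μ = cρ = 24.6/8.3 = 2.9639
P₀ = [ Σₙ₌₀^3 aⁿ/n! + a^4/(4!(1-ρ)) ]⁻¹
Σ = a^0/0! + a^1/1! + a^2/2! + a^3/3! = 1.0000 + 2.9639 + 4.3922 + 4.3393 = 12.6954
a^4/(4!(1-ρ)) = 77.1664/(24 × 0.259036) = 12.4124
P₀ = 1/(12.6954 + 12.4124) = 0.03983
Lq = P₀·a^4·ρ / (4!(1-ρ)²) = 0.039828 × 77.1664 × 0.74096 / (24 × 0.067100) = 1.4141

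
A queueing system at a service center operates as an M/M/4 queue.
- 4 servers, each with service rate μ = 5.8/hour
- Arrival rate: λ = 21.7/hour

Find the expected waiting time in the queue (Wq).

Traffic intensity: ρ = λ/(cμ) = 21.7/(4×5.8) = 0.9353
Since ρ = 0.9353 < 1, system is stable.
Offered load a = λ/μ = cρ = 21.7/5.8 = 3.7414
P₀ = [ Σₙ₌₀^3 aⁿ/n! + a^4/(4!(1-ρ)) ]⁻¹
Σ = a^0/0! + a^1/1! + a^2/2! + a^3/3! = 1.00000 + 3.74138 + 6.99896 + 8.72859 = 20.4689
a^4/(4!(1-ρ)) = 195.94174/(24 × 0.064655172) = 126.2736
P₀ = 1/(20.4689 + 126.2736) = 0.006815
Lq = P₀·a^4·ρ / (4!(1-ρ)²) = 0.0068147 × 195.9417 × 0.93534 / (24 × 0.0041803) = 12.4487
Wq = Lq/λ = 12.4487/21.7 = 0.5737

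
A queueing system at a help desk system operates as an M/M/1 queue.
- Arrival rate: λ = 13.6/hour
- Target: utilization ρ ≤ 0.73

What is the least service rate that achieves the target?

ρ = λ/μ, so μ = λ/ρ
μ ≥ 13.6/0.73 = 18.6301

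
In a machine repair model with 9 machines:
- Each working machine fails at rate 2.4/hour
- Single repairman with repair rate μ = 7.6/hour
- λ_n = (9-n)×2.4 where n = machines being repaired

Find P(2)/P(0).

P(2)/P(0) = ∏_{i=0}^{2-1} λ_i/μ_{i+1}
= (9-0)×2.4/7.6 × (9-1)×2.4/7.6
= 7.1801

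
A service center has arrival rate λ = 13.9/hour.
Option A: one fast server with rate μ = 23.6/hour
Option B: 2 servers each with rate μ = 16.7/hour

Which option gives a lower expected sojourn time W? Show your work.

Option A: single server μ = 23.6 (M/M/1)
  ρ_A = 13.9/23.6 = 0.5890
  W_A = 1/(μ-λ) = 1/(23.6-13.9) = 1/9.70 = 0.1031

Option B: 2 servers μ = 16.7 (M/M/2)
  ρ_B = λ/(cμ) = 13.9/(2×16.7) = 0.4162
  Offered load a = λ/μ = cρ = 13.9/16.7 = 0.8323
  P₀ = [ Σₙ₌₀^1 aⁿ/n! + a^2/(2!(1-ρ)) ]⁻¹
  Σ = a^0/0! + a^1/1! = 1.0000 + 0.8323 = 1.8323
  a^2/(2!(1-ρ)) = 0.69278/(2 × 0.58383) = 0.5933
  P₀ = 1/(1.8323 + 0.5933) = 0.4123
  Lq = P₀·a^2·ρ / (2!(1-ρ)²) = 0.4123 × 0.6928 × 0.4162 / (2 × 0.3409) = 0.1744
  Wq_B = Lq/λ = 0.17435/13.9 = 0.01254
  W_B = Wq_B + 1/μ = 0.01254 + 0.05988 = 0.07242

Since W_B = 0.07242 < W_A = 0.1031, Option B (multiple servers) has the shorter time in system.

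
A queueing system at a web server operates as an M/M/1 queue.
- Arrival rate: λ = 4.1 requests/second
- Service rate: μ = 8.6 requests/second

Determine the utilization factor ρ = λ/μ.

Server utilization: ρ = λ/μ
ρ = 4.1/8.6 = 0.4767
The server is busy 47.67% of the time.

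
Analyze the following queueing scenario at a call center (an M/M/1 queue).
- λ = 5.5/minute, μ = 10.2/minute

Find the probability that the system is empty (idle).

ρ = λ/μ = 5.5/10.2 = 0.5392
P(0) = 1 - ρ = 1 - 0.5392 = 0.4608
The server is idle 46.08% of the time.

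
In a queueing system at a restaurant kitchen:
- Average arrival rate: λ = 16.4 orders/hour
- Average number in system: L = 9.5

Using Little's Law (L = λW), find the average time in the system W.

Little's Law: L = λW, so W = L/λ
W = 9.5/16.4 = 0.5793 hours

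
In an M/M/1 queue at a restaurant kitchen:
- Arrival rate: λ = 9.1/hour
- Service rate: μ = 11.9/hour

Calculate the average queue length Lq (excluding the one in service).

ρ = λ/μ = 9.1/11.9 = 0.7647
For M/M/1: Lq = λ²/(μ(μ-λ))
Lq = 82.81/(11.9 × 2.80)
Lq = 2.4853 orders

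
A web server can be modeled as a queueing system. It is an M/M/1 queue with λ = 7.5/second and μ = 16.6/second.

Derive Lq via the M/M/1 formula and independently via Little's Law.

Method 1 (direct): Lq = λ²/(μ(μ-λ)) = 56.25/(16.6 × 9.10) = 0.3724

Method 2 (Little's Law):
W = 1/(μ-λ) = 1/9.10 = 0.10989
Wq = W - 1/μ = 0.10989 - 0.060241 = 0.04965
Lq = λWq = 7.5 × 0.04965 = 0.3724 ✔ (matches Method 1)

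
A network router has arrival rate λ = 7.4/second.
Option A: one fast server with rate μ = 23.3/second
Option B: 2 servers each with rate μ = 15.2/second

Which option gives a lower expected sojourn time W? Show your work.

Option A: single server μ = 23.3 (M/M/1)
  ρ_A = 7.4/23.3 = 0.3176
  W_A = 1/(μ-λ) = 1/(23.3-7.4) = 1/15.90 = 0.06289

Option B: 2 servers μ = 15.2 (M/M/2)
  ρ_B = λ/(cμ) = 7.4/(2×15.2) = 0.2434
  Offered load a = λ/μ = cρ = 7.4/15.2 = 0.4868
  P₀ = [ Σₙ₌₀^1 aⁿ/n! + a^2/(2!(1-ρ)) ]⁻¹
  Σ = a^0/0! + a^1/1! = 1.0000 + 0.4868 = 1.4868
  a^2/(2!(1-ρ)) = 0.2370/(2 × 0.7566) = 0.1566
  P₀ = 1/(1.4868 + 0.1566) = 0.6085
  Lq = P₀·a^2·ρ / (2!(1-ρ)²) = 0.6085 × 0.2370 × 0.2434 / (2 × 0.5724) = 0.03066
  Wq_B = Lq/λ = 0.030664/7.4 = 0.004144
  W_B = Wq_B + 1/μ = 0.004144 + 0.06579 = 0.06993

Since W_A = 0.06289 < W_B = 0.06993, Option A (single fast server) has the shorter time in system.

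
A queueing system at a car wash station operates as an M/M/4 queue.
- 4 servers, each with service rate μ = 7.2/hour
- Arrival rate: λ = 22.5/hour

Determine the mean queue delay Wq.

Traffic intensity: ρ = λ/(cμ) = 22.5/(4×7.2) = 0.7812
Since ρ = 0.7812 < 1, system is stable.
Offered load a = λ/μ = cρ = 22.5/7.2 = 3.1250
P₀ = [ Σₙ₌₀^3 aⁿ/n! + a^4/(4!(1-ρ)) ]⁻¹
Σ = a^0/0! + a^1/1! + a^2/2! + a^3/3! = 1.0000 + 3.1250 + 4.8828 + 5.0863 = 14.0941
a^4/(4!(1-ρ)) = 95.3674/(24 × 0.21875) = 18.1652
P₀ = 1/(14.0941 + 18.1652) = 0.03100
Lq = P₀·a^4·ρ / (4!(1-ρ)²) = 0.03100 × 95.3674 × 0.7812 / (24 × 0.04785) = 2.0111
Wq = Lq/λ = 2.0111/22.5 = 0.08938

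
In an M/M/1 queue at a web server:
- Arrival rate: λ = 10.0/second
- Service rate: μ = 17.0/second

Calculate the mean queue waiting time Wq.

First, compute utilization: ρ = λ/μ = 10.0/17.0 = 0.5882
For M/M/1: Wq = λ/(μ(μ-λ))
Wq = 10.0/(17.0 × (17.0-10.0))
Wq = 10.0/(17.0 × 7.00)
Wq = 0.08403 seconds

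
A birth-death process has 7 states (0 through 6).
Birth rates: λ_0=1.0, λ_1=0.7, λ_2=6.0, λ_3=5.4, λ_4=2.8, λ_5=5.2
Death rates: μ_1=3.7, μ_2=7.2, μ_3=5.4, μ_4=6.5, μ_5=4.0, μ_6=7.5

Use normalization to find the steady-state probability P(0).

Ratios P(n)/P(0) = (λ₀···λₙ₋₁)/(μ₁···μₙ):
P(1)/P(0) = (1.0)/(3.7) = 0.27027
P(2)/P(0) = (1.0×0.7)/(3.7×7.2) = 0.026276
P(3)/P(0) = (1.0×0.7×6.0)/(3.7×7.2×5.4) = 0.029196
P(4)/P(0) = (1.0×0.7×6.0×5.4)/(3.7×7.2×5.4×6.5) = 0.024255
P(5)/P(0) = (1.0×0.7×6.0×5.4×2.8)/(3.7×7.2×5.4×6.5×4.0) = 0.016979
P(6)/P(0) = (1.0×0.7×6.0×5.4×2.8×5.2)/(3.7×7.2×5.4×6.5×4.0×7.5) = 0.011772

Normalization: ∑ P(n) = 1
P(0) × (1.0000 + 0.27027 + 0.026276 + 0.029196 + 0.024255 + 0.016979 + 0.011772) = 1
P(0) × 1.3787 = 1
P(0) = 1/1.3787 = 0.7253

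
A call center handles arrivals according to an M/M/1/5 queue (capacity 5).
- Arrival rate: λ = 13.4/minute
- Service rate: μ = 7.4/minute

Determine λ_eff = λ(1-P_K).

ρ = λ/μ = 13.4/7.4 = 1.8108
P₀ = (1-ρ)/(1-ρ^(K+1)) = (1-1.8108)/(1-1.8108^6) = -0.8108/-34.2552 = 0.02367
P_K = P₀×ρ^K = 0.02367 × 1.8108^5 = 0.02367 × 19.4694 = 0.4608
λ_eff = λ(1-P_K) = 13.4 × (1 - 0.46083) = 13.4 × 0.53917 = 7.2249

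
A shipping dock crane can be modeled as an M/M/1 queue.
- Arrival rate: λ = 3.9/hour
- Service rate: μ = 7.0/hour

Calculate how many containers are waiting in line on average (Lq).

ρ = λ/μ = 3.9/7.0 = 0.5571
For M/M/1: Lq = λ²/(μ(μ-λ))
Lq = 15.21/(7.0 × 3.10)
Lq = 0.7009 containers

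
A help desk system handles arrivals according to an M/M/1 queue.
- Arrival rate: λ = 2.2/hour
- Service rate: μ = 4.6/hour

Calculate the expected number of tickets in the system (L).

ρ = λ/μ = 2.2/4.6 = 0.4783
For M/M/1: L = λ/(μ-λ)
L = 2.2/(4.6-2.2) = 2.2/2.40
L = 0.9167 tickets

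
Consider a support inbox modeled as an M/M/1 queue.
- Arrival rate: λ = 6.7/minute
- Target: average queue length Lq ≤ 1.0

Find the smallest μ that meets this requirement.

For M/M/1: Lq = λ²/(μ(μ-λ))
Need Lq ≤ 1.0, i.e. μ(μ-λ) ≥ λ²/1.0
μ² - 6.7μ - 44.89/1.0 ≥ 0  →  μ² - 6.7μ - 44.8900 ≥ 0
Quadratic formula (positive root): μ = [λ + √(λ² + 4×44.8900)]/2
Discriminant: 44.89 + 4×44.8900 = 224.4500, √224.4500 = 14.9817
μ ≥ (6.7 + 14.9817)/2 = 10.8408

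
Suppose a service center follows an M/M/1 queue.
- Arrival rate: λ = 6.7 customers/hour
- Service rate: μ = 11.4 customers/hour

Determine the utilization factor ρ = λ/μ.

Server utilization: ρ = λ/μ
ρ = 6.7/11.4 = 0.5877
The server is busy 58.77% of the time.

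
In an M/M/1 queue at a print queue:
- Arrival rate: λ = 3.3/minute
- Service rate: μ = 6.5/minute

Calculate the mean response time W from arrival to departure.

First, compute utilization: ρ = λ/μ = 3.3/6.5 = 0.5077
For M/M/1: W = 1/(μ-λ)
W = 1/(6.5-3.3) = 1/3.20
W = 0.3125 minutes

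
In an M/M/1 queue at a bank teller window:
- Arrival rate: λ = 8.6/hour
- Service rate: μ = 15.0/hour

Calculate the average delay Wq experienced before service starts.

First, compute utilization: ρ = λ/μ = 8.6/15.0 = 0.5733
For M/M/1: Wq = λ/(μ(μ-λ))
Wq = 8.6/(15.0 × (15.0-8.6))
Wq = 8.6/(15.0 × 6.40)
Wq = 0.08958 hours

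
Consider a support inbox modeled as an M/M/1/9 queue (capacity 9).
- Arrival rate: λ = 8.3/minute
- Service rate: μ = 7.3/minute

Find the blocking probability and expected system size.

ρ = λ/μ = 8.3/7.3 = 1.13699
P₀ = (1-ρ)/(1-ρ^(K+1)) = (1-1.13699)/(1-1.13699^10) = -0.1370/-2.6105 = 0.05248
P_K = P₀×ρ^K = 0.052477 × 1.13699^9 = 0.052477 × 3.1755 = 0.1666
Blocking probability P_9 = 0.1666 (16.66%)
L = ρ[1 - (K+1)ρ^K + Kρ^(K+1)] / [(1-ρ)(1-ρ^(K+1))]
L = 1.13699 × (1 - 10×3.17548 + 9×3.61049) / ((1 - 1.13699) × (1 - 3.61049)) = 5.5309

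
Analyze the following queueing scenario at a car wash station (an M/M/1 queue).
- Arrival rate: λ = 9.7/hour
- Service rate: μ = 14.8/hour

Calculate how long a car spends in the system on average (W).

First, compute utilization: ρ = λ/μ = 9.7/14.8 = 0.6554
For M/M/1: W = 1/(μ-λ)
W = 1/(14.8-9.7) = 1/5.10
W = 0.1961 hours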